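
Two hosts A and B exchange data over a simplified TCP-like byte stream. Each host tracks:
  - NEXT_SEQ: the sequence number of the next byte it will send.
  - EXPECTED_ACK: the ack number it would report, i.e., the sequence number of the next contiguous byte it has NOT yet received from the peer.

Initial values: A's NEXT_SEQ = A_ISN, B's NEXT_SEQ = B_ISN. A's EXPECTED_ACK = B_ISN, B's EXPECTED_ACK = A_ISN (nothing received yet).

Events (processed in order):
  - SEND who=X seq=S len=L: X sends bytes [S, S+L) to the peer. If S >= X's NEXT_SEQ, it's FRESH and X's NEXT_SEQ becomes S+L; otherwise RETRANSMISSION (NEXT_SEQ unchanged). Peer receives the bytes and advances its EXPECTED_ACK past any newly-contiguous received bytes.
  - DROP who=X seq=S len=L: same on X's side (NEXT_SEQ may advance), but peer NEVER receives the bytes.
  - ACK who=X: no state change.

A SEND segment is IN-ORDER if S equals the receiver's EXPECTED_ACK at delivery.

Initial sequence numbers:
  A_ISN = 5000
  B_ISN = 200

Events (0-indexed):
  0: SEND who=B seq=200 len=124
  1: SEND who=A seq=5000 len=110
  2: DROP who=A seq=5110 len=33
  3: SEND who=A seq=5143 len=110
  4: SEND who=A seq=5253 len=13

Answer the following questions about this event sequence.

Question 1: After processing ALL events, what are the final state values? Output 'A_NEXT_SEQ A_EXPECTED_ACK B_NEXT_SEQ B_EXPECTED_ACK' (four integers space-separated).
Answer: 5266 324 324 5110

Derivation:
After event 0: A_seq=5000 A_ack=324 B_seq=324 B_ack=5000
After event 1: A_seq=5110 A_ack=324 B_seq=324 B_ack=5110
After event 2: A_seq=5143 A_ack=324 B_seq=324 B_ack=5110
After event 3: A_seq=5253 A_ack=324 B_seq=324 B_ack=5110
After event 4: A_seq=5266 A_ack=324 B_seq=324 B_ack=5110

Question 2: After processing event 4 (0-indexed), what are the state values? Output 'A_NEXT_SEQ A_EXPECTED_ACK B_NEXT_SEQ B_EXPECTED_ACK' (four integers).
After event 0: A_seq=5000 A_ack=324 B_seq=324 B_ack=5000
After event 1: A_seq=5110 A_ack=324 B_seq=324 B_ack=5110
After event 2: A_seq=5143 A_ack=324 B_seq=324 B_ack=5110
After event 3: A_seq=5253 A_ack=324 B_seq=324 B_ack=5110
After event 4: A_seq=5266 A_ack=324 B_seq=324 B_ack=5110

5266 324 324 5110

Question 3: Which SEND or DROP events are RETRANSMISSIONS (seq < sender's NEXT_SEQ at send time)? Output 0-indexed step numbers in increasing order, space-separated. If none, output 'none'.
Answer: none

Derivation:
Step 0: SEND seq=200 -> fresh
Step 1: SEND seq=5000 -> fresh
Step 2: DROP seq=5110 -> fresh
Step 3: SEND seq=5143 -> fresh
Step 4: SEND seq=5253 -> fresh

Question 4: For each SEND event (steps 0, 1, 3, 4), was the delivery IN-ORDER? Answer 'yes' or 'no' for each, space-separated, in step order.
Step 0: SEND seq=200 -> in-order
Step 1: SEND seq=5000 -> in-order
Step 3: SEND seq=5143 -> out-of-order
Step 4: SEND seq=5253 -> out-of-order

Answer: yes yes no no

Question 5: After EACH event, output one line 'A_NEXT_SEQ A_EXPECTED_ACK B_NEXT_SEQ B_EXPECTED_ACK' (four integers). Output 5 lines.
5000 324 324 5000
5110 324 324 5110
5143 324 324 5110
5253 324 324 5110
5266 324 324 5110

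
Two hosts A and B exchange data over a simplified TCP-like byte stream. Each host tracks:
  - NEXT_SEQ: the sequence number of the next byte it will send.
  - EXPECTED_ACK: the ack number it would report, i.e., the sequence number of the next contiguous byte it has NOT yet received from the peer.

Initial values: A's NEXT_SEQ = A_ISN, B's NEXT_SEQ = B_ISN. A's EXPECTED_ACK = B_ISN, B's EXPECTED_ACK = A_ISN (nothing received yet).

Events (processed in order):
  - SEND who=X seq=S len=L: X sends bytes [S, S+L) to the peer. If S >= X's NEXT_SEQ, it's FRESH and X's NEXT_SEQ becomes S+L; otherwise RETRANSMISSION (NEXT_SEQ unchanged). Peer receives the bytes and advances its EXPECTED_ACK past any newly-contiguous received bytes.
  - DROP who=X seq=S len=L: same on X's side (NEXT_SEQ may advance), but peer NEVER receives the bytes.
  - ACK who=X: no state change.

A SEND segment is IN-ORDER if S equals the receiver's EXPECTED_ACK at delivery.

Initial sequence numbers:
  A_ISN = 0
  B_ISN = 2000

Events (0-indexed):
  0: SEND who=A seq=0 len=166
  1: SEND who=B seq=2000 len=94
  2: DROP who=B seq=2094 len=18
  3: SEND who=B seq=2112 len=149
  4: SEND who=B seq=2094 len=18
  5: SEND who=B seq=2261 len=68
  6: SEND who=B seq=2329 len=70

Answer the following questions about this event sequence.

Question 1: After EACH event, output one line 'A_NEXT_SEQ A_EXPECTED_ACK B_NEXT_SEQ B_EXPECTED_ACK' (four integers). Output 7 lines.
166 2000 2000 166
166 2094 2094 166
166 2094 2112 166
166 2094 2261 166
166 2261 2261 166
166 2329 2329 166
166 2399 2399 166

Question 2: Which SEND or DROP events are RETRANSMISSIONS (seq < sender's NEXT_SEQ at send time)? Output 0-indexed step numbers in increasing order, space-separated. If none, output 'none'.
Step 0: SEND seq=0 -> fresh
Step 1: SEND seq=2000 -> fresh
Step 2: DROP seq=2094 -> fresh
Step 3: SEND seq=2112 -> fresh
Step 4: SEND seq=2094 -> retransmit
Step 5: SEND seq=2261 -> fresh
Step 6: SEND seq=2329 -> fresh

Answer: 4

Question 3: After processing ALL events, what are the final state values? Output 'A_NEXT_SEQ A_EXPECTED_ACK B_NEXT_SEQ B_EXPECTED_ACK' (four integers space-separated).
Answer: 166 2399 2399 166

Derivation:
After event 0: A_seq=166 A_ack=2000 B_seq=2000 B_ack=166
After event 1: A_seq=166 A_ack=2094 B_seq=2094 B_ack=166
After event 2: A_seq=166 A_ack=2094 B_seq=2112 B_ack=166
After event 3: A_seq=166 A_ack=2094 B_seq=2261 B_ack=166
After event 4: A_seq=166 A_ack=2261 B_seq=2261 B_ack=166
After event 5: A_seq=166 A_ack=2329 B_seq=2329 B_ack=166
After event 6: A_seq=166 A_ack=2399 B_seq=2399 B_ack=166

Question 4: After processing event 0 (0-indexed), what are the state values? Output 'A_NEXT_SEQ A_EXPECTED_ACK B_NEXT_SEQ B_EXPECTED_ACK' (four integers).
After event 0: A_seq=166 A_ack=2000 B_seq=2000 B_ack=166

166 2000 2000 166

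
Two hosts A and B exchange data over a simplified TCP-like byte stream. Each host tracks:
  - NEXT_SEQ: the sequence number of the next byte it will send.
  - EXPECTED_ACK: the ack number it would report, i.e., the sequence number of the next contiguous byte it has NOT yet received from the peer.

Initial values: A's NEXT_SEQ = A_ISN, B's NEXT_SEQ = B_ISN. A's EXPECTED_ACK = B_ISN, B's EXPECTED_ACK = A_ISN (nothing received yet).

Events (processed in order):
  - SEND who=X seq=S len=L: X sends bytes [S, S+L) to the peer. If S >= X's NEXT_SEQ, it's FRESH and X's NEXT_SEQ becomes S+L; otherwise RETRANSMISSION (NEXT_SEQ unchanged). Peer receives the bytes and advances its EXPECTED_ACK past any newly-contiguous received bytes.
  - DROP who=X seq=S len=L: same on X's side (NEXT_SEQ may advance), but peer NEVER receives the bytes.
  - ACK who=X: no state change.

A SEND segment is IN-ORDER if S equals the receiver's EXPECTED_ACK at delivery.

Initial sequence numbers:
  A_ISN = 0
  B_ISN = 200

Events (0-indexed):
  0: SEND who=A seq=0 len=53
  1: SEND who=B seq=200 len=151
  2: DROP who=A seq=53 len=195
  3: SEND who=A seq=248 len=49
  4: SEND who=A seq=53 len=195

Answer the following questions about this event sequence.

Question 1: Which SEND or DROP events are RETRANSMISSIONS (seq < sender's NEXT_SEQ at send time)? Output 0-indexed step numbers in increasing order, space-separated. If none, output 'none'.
Step 0: SEND seq=0 -> fresh
Step 1: SEND seq=200 -> fresh
Step 2: DROP seq=53 -> fresh
Step 3: SEND seq=248 -> fresh
Step 4: SEND seq=53 -> retransmit

Answer: 4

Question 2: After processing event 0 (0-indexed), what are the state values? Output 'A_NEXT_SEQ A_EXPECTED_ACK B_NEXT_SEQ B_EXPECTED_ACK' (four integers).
After event 0: A_seq=53 A_ack=200 B_seq=200 B_ack=53

53 200 200 53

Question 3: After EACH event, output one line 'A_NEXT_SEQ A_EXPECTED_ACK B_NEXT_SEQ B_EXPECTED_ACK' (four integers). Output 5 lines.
53 200 200 53
53 351 351 53
248 351 351 53
297 351 351 53
297 351 351 297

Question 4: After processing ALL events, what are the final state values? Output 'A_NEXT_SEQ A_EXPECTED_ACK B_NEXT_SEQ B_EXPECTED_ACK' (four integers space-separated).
After event 0: A_seq=53 A_ack=200 B_seq=200 B_ack=53
After event 1: A_seq=53 A_ack=351 B_seq=351 B_ack=53
After event 2: A_seq=248 A_ack=351 B_seq=351 B_ack=53
After event 3: A_seq=297 A_ack=351 B_seq=351 B_ack=53
After event 4: A_seq=297 A_ack=351 B_seq=351 B_ack=297

Answer: 297 351 351 297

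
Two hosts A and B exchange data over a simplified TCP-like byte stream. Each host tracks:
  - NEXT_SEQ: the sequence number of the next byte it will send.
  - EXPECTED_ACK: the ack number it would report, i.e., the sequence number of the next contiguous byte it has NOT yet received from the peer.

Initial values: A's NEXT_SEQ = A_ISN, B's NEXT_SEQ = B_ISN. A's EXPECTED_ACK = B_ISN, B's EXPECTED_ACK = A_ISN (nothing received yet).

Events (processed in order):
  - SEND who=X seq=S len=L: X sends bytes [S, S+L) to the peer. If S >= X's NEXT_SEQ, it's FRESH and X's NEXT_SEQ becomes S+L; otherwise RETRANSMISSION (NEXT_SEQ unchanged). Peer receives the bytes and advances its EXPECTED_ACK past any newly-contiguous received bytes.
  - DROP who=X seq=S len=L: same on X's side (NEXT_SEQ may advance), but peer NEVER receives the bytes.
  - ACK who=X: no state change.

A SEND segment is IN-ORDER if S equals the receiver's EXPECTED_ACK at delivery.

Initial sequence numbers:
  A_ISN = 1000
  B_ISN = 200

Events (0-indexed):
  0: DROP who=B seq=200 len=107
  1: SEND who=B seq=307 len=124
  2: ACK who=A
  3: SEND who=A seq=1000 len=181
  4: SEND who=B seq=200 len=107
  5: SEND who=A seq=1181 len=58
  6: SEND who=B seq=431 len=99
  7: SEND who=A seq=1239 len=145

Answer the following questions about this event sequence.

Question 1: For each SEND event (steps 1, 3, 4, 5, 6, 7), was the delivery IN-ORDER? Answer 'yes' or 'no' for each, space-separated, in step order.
Step 1: SEND seq=307 -> out-of-order
Step 3: SEND seq=1000 -> in-order
Step 4: SEND seq=200 -> in-order
Step 5: SEND seq=1181 -> in-order
Step 6: SEND seq=431 -> in-order
Step 7: SEND seq=1239 -> in-order

Answer: no yes yes yes yes yes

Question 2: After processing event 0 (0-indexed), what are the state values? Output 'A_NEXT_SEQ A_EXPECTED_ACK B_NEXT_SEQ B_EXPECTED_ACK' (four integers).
After event 0: A_seq=1000 A_ack=200 B_seq=307 B_ack=1000

1000 200 307 1000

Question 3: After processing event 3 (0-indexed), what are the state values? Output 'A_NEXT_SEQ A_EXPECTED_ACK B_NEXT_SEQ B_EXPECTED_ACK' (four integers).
After event 0: A_seq=1000 A_ack=200 B_seq=307 B_ack=1000
After event 1: A_seq=1000 A_ack=200 B_seq=431 B_ack=1000
After event 2: A_seq=1000 A_ack=200 B_seq=431 B_ack=1000
After event 3: A_seq=1181 A_ack=200 B_seq=431 B_ack=1181

1181 200 431 1181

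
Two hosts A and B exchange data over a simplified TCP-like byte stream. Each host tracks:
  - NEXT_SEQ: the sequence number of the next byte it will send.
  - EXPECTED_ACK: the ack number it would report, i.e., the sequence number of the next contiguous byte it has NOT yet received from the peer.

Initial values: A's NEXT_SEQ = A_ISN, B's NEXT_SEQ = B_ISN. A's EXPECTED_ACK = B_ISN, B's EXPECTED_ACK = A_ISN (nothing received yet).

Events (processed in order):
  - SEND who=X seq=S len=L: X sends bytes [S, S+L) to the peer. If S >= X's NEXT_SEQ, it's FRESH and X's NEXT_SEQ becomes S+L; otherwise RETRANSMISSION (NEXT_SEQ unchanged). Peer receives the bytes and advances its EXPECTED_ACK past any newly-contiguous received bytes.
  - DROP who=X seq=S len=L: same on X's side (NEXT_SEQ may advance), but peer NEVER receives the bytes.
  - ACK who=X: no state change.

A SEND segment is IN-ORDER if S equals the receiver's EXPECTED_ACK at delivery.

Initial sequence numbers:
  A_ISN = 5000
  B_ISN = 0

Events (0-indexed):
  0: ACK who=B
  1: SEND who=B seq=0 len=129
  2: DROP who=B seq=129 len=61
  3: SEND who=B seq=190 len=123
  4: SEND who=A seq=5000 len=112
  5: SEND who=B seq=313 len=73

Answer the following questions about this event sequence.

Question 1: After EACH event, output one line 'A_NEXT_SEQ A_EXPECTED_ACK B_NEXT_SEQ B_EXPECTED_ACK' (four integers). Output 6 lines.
5000 0 0 5000
5000 129 129 5000
5000 129 190 5000
5000 129 313 5000
5112 129 313 5112
5112 129 386 5112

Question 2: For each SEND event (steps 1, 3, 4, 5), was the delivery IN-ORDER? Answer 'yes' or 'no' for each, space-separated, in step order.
Step 1: SEND seq=0 -> in-order
Step 3: SEND seq=190 -> out-of-order
Step 4: SEND seq=5000 -> in-order
Step 5: SEND seq=313 -> out-of-order

Answer: yes no yes no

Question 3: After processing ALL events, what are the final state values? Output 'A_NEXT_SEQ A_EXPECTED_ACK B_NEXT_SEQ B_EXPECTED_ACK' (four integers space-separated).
Answer: 5112 129 386 5112

Derivation:
After event 0: A_seq=5000 A_ack=0 B_seq=0 B_ack=5000
After event 1: A_seq=5000 A_ack=129 B_seq=129 B_ack=5000
After event 2: A_seq=5000 A_ack=129 B_seq=190 B_ack=5000
After event 3: A_seq=5000 A_ack=129 B_seq=313 B_ack=5000
After event 4: A_seq=5112 A_ack=129 B_seq=313 B_ack=5112
After event 5: A_seq=5112 A_ack=129 B_seq=386 B_ack=5112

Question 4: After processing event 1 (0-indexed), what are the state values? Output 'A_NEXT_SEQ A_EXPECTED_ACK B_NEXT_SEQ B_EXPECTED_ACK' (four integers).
After event 0: A_seq=5000 A_ack=0 B_seq=0 B_ack=5000
After event 1: A_seq=5000 A_ack=129 B_seq=129 B_ack=5000

5000 129 129 5000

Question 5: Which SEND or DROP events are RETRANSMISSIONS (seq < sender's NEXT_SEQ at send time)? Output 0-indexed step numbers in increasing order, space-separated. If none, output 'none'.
Step 1: SEND seq=0 -> fresh
Step 2: DROP seq=129 -> fresh
Step 3: SEND seq=190 -> fresh
Step 4: SEND seq=5000 -> fresh
Step 5: SEND seq=313 -> fresh

Answer: none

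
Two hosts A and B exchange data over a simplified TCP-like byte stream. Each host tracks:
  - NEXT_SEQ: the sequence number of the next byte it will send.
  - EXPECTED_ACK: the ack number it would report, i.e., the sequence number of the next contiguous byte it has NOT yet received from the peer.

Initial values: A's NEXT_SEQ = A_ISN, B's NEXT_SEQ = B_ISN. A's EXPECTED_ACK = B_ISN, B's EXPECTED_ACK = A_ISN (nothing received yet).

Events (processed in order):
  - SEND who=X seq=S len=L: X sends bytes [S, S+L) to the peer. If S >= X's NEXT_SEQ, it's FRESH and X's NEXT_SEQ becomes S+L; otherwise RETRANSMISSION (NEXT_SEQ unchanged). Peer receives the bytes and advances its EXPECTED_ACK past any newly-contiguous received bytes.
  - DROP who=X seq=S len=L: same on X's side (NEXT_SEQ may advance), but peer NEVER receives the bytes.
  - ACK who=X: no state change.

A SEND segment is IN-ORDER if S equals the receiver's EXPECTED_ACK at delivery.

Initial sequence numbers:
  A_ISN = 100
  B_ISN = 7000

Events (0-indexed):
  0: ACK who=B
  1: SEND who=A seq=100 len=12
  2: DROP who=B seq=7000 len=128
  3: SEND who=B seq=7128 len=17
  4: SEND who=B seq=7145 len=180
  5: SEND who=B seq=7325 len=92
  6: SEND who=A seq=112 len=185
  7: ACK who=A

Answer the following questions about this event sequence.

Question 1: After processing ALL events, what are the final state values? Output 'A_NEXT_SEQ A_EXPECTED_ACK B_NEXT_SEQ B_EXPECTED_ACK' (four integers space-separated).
After event 0: A_seq=100 A_ack=7000 B_seq=7000 B_ack=100
After event 1: A_seq=112 A_ack=7000 B_seq=7000 B_ack=112
After event 2: A_seq=112 A_ack=7000 B_seq=7128 B_ack=112
After event 3: A_seq=112 A_ack=7000 B_seq=7145 B_ack=112
After event 4: A_seq=112 A_ack=7000 B_seq=7325 B_ack=112
After event 5: A_seq=112 A_ack=7000 B_seq=7417 B_ack=112
After event 6: A_seq=297 A_ack=7000 B_seq=7417 B_ack=297
After event 7: A_seq=297 A_ack=7000 B_seq=7417 B_ack=297

Answer: 297 7000 7417 297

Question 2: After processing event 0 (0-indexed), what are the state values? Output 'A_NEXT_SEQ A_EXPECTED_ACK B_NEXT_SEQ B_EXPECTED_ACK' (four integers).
After event 0: A_seq=100 A_ack=7000 B_seq=7000 B_ack=100

100 7000 7000 100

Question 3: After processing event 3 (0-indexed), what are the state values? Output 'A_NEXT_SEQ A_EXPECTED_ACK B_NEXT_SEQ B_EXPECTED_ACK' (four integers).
After event 0: A_seq=100 A_ack=7000 B_seq=7000 B_ack=100
After event 1: A_seq=112 A_ack=7000 B_seq=7000 B_ack=112
After event 2: A_seq=112 A_ack=7000 B_seq=7128 B_ack=112
After event 3: A_seq=112 A_ack=7000 B_seq=7145 B_ack=112

112 7000 7145 112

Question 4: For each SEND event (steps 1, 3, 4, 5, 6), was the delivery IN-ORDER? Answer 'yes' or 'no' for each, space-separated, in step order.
Answer: yes no no no yes

Derivation:
Step 1: SEND seq=100 -> in-order
Step 3: SEND seq=7128 -> out-of-order
Step 4: SEND seq=7145 -> out-of-order
Step 5: SEND seq=7325 -> out-of-order
Step 6: SEND seq=112 -> in-order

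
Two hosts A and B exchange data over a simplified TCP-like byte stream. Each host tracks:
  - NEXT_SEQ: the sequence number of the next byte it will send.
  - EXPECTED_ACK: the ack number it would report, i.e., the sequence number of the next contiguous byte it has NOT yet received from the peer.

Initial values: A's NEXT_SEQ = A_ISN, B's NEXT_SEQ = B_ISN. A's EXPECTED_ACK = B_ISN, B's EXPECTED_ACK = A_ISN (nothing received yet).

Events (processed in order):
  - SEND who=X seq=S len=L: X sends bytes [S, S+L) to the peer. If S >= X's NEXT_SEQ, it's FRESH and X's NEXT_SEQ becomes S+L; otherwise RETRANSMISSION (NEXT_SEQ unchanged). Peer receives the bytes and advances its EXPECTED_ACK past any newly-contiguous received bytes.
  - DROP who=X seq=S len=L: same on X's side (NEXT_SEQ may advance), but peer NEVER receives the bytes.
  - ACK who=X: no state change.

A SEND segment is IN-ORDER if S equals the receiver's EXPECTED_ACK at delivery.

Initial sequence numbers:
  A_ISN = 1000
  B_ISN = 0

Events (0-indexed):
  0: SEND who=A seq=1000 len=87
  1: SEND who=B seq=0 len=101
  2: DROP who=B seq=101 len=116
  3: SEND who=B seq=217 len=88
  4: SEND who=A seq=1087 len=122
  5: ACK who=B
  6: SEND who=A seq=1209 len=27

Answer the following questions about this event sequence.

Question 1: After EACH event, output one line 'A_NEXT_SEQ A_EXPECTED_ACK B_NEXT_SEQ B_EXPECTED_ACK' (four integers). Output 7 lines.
1087 0 0 1087
1087 101 101 1087
1087 101 217 1087
1087 101 305 1087
1209 101 305 1209
1209 101 305 1209
1236 101 305 1236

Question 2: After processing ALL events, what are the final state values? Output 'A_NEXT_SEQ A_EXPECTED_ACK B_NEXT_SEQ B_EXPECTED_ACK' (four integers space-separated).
Answer: 1236 101 305 1236

Derivation:
After event 0: A_seq=1087 A_ack=0 B_seq=0 B_ack=1087
After event 1: A_seq=1087 A_ack=101 B_seq=101 B_ack=1087
After event 2: A_seq=1087 A_ack=101 B_seq=217 B_ack=1087
After event 3: A_seq=1087 A_ack=101 B_seq=305 B_ack=1087
After event 4: A_seq=1209 A_ack=101 B_seq=305 B_ack=1209
After event 5: A_seq=1209 A_ack=101 B_seq=305 B_ack=1209
After event 6: A_seq=1236 A_ack=101 B_seq=305 B_ack=1236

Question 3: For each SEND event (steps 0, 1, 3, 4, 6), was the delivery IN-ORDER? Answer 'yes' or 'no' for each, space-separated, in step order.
Answer: yes yes no yes yes

Derivation:
Step 0: SEND seq=1000 -> in-order
Step 1: SEND seq=0 -> in-order
Step 3: SEND seq=217 -> out-of-order
Step 4: SEND seq=1087 -> in-order
Step 6: SEND seq=1209 -> in-order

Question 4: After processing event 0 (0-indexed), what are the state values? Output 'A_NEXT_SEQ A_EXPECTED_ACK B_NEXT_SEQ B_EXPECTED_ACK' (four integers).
After event 0: A_seq=1087 A_ack=0 B_seq=0 B_ack=1087

1087 0 0 1087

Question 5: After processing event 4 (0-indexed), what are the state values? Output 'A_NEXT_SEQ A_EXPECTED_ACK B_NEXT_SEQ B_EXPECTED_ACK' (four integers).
After event 0: A_seq=1087 A_ack=0 B_seq=0 B_ack=1087
After event 1: A_seq=1087 A_ack=101 B_seq=101 B_ack=1087
After event 2: A_seq=1087 A_ack=101 B_seq=217 B_ack=1087
After event 3: A_seq=1087 A_ack=101 B_seq=305 B_ack=1087
After event 4: A_seq=1209 A_ack=101 B_seq=305 B_ack=1209

1209 101 305 1209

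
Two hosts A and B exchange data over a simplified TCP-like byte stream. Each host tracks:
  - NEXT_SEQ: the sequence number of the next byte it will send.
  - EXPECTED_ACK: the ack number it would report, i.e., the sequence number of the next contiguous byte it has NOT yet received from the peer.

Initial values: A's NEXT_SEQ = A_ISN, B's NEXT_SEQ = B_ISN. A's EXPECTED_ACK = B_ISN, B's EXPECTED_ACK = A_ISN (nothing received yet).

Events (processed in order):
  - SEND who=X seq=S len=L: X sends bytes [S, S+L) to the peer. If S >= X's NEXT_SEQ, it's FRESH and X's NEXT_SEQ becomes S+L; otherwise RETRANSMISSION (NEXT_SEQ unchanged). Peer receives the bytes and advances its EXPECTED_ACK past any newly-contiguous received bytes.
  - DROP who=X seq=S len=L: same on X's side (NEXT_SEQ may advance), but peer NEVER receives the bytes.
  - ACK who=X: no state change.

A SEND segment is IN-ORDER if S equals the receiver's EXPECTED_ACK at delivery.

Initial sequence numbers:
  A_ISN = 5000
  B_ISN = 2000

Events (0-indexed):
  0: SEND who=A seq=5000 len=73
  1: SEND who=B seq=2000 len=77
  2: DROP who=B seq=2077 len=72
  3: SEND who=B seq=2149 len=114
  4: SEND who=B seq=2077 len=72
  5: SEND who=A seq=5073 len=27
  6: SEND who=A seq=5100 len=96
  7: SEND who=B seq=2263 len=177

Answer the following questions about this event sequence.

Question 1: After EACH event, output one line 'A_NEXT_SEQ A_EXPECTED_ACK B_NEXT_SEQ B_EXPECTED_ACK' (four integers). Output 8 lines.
5073 2000 2000 5073
5073 2077 2077 5073
5073 2077 2149 5073
5073 2077 2263 5073
5073 2263 2263 5073
5100 2263 2263 5100
5196 2263 2263 5196
5196 2440 2440 5196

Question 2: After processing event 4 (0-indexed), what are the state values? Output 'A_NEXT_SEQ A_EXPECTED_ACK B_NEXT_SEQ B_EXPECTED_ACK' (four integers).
After event 0: A_seq=5073 A_ack=2000 B_seq=2000 B_ack=5073
After event 1: A_seq=5073 A_ack=2077 B_seq=2077 B_ack=5073
After event 2: A_seq=5073 A_ack=2077 B_seq=2149 B_ack=5073
After event 3: A_seq=5073 A_ack=2077 B_seq=2263 B_ack=5073
After event 4: A_seq=5073 A_ack=2263 B_seq=2263 B_ack=5073

5073 2263 2263 5073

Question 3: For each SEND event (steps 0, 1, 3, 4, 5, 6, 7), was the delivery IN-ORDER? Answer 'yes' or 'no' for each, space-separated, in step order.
Step 0: SEND seq=5000 -> in-order
Step 1: SEND seq=2000 -> in-order
Step 3: SEND seq=2149 -> out-of-order
Step 4: SEND seq=2077 -> in-order
Step 5: SEND seq=5073 -> in-order
Step 6: SEND seq=5100 -> in-order
Step 7: SEND seq=2263 -> in-order

Answer: yes yes no yes yes yes yes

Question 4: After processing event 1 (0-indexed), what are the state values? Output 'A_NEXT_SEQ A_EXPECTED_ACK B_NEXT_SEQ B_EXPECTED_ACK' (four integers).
After event 0: A_seq=5073 A_ack=2000 B_seq=2000 B_ack=5073
After event 1: A_seq=5073 A_ack=2077 B_seq=2077 B_ack=5073

5073 2077 2077 5073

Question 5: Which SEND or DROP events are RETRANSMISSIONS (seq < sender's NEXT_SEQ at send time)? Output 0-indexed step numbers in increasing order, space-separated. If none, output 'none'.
Answer: 4

Derivation:
Step 0: SEND seq=5000 -> fresh
Step 1: SEND seq=2000 -> fresh
Step 2: DROP seq=2077 -> fresh
Step 3: SEND seq=2149 -> fresh
Step 4: SEND seq=2077 -> retransmit
Step 5: SEND seq=5073 -> fresh
Step 6: SEND seq=5100 -> fresh
Step 7: SEND seq=2263 -> fresh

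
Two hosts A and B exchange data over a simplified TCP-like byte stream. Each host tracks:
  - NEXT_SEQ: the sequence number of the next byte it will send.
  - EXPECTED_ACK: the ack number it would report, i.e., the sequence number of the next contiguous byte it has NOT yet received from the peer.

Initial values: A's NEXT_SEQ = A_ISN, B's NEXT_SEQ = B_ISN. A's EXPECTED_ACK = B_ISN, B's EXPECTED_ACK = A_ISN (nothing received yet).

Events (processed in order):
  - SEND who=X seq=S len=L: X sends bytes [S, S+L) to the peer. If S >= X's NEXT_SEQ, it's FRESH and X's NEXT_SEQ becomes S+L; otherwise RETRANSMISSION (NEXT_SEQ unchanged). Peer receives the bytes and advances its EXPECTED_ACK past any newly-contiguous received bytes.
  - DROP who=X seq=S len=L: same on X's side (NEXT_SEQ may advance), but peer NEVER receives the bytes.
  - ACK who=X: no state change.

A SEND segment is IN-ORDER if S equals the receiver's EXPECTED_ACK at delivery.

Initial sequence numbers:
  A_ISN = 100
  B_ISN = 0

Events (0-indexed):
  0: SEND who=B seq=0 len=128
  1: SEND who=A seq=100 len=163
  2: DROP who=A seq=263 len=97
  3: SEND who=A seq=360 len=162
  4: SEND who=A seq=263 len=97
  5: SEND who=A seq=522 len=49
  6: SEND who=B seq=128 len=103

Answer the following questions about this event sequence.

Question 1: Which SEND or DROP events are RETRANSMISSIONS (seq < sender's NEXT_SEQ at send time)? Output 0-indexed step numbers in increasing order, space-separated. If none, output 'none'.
Step 0: SEND seq=0 -> fresh
Step 1: SEND seq=100 -> fresh
Step 2: DROP seq=263 -> fresh
Step 3: SEND seq=360 -> fresh
Step 4: SEND seq=263 -> retransmit
Step 5: SEND seq=522 -> fresh
Step 6: SEND seq=128 -> fresh

Answer: 4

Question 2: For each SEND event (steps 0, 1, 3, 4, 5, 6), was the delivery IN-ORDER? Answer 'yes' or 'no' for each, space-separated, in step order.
Answer: yes yes no yes yes yes

Derivation:
Step 0: SEND seq=0 -> in-order
Step 1: SEND seq=100 -> in-order
Step 3: SEND seq=360 -> out-of-order
Step 4: SEND seq=263 -> in-order
Step 5: SEND seq=522 -> in-order
Step 6: SEND seq=128 -> in-order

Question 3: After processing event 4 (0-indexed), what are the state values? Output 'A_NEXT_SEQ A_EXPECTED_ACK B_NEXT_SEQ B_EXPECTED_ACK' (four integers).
After event 0: A_seq=100 A_ack=128 B_seq=128 B_ack=100
After event 1: A_seq=263 A_ack=128 B_seq=128 B_ack=263
After event 2: A_seq=360 A_ack=128 B_seq=128 B_ack=263
After event 3: A_seq=522 A_ack=128 B_seq=128 B_ack=263
After event 4: A_seq=522 A_ack=128 B_seq=128 B_ack=522

522 128 128 522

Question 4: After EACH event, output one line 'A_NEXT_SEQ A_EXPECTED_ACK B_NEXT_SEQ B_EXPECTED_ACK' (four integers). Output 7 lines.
100 128 128 100
263 128 128 263
360 128 128 263
522 128 128 263
522 128 128 522
571 128 128 571
571 231 231 571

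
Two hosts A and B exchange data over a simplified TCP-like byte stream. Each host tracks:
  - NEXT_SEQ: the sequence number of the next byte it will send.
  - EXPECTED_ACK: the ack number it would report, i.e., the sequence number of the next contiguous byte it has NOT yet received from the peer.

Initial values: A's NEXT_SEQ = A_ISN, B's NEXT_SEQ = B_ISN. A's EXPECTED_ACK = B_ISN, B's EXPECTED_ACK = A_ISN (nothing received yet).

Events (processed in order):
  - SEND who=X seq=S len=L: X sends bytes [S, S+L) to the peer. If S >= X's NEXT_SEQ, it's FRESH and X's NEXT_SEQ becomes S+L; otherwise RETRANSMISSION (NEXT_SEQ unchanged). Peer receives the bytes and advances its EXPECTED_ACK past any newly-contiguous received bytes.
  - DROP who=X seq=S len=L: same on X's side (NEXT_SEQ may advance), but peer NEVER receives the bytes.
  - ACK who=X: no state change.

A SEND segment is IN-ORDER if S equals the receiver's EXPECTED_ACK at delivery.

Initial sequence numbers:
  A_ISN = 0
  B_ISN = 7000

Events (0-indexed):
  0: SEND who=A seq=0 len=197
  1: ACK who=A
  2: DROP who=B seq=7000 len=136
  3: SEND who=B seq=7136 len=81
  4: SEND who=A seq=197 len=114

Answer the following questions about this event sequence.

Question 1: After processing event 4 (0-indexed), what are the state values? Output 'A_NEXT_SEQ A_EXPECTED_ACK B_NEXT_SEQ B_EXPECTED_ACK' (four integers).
After event 0: A_seq=197 A_ack=7000 B_seq=7000 B_ack=197
After event 1: A_seq=197 A_ack=7000 B_seq=7000 B_ack=197
After event 2: A_seq=197 A_ack=7000 B_seq=7136 B_ack=197
After event 3: A_seq=197 A_ack=7000 B_seq=7217 B_ack=197
After event 4: A_seq=311 A_ack=7000 B_seq=7217 B_ack=311

311 7000 7217 311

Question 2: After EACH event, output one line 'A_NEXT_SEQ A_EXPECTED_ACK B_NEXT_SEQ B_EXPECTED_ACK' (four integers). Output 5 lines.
197 7000 7000 197
197 7000 7000 197
197 7000 7136 197
197 7000 7217 197
311 7000 7217 311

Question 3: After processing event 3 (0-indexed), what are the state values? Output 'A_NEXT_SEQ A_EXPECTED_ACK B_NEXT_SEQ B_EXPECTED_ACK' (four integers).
After event 0: A_seq=197 A_ack=7000 B_seq=7000 B_ack=197
After event 1: A_seq=197 A_ack=7000 B_seq=7000 B_ack=197
After event 2: A_seq=197 A_ack=7000 B_seq=7136 B_ack=197
After event 3: A_seq=197 A_ack=7000 B_seq=7217 B_ack=197

197 7000 7217 197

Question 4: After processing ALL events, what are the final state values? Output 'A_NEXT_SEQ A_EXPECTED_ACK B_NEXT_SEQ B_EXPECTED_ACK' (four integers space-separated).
Answer: 311 7000 7217 311

Derivation:
After event 0: A_seq=197 A_ack=7000 B_seq=7000 B_ack=197
After event 1: A_seq=197 A_ack=7000 B_seq=7000 B_ack=197
After event 2: A_seq=197 A_ack=7000 B_seq=7136 B_ack=197
After event 3: A_seq=197 A_ack=7000 B_seq=7217 B_ack=197
After event 4: A_seq=311 A_ack=7000 B_seq=7217 B_ack=311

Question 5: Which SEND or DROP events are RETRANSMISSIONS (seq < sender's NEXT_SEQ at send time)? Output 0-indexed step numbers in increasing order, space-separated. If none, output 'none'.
Step 0: SEND seq=0 -> fresh
Step 2: DROP seq=7000 -> fresh
Step 3: SEND seq=7136 -> fresh
Step 4: SEND seq=197 -> fresh

Answer: none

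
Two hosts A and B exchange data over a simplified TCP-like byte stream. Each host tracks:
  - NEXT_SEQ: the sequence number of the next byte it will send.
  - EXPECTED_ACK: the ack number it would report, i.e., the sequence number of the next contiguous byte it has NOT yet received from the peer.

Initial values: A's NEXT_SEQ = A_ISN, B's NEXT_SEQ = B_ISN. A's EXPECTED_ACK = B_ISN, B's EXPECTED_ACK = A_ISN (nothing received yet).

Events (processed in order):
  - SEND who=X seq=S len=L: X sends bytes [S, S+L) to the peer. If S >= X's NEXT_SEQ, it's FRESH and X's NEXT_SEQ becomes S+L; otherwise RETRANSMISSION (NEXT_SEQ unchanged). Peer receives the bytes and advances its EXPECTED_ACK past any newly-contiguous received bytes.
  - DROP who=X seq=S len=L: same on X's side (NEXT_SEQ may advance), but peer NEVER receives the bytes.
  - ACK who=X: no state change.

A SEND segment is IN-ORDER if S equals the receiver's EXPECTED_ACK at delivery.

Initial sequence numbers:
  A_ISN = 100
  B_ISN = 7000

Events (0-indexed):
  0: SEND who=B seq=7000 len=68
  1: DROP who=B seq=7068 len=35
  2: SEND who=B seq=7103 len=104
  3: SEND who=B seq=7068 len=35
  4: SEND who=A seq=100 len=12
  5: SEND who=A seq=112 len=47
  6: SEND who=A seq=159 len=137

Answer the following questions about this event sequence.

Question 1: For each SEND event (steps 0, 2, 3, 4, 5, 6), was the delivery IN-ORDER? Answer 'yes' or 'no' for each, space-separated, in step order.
Answer: yes no yes yes yes yes

Derivation:
Step 0: SEND seq=7000 -> in-order
Step 2: SEND seq=7103 -> out-of-order
Step 3: SEND seq=7068 -> in-order
Step 4: SEND seq=100 -> in-order
Step 5: SEND seq=112 -> in-order
Step 6: SEND seq=159 -> in-order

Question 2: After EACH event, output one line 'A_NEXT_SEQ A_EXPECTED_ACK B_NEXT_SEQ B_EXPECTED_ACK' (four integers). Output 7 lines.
100 7068 7068 100
100 7068 7103 100
100 7068 7207 100
100 7207 7207 100
112 7207 7207 112
159 7207 7207 159
296 7207 7207 296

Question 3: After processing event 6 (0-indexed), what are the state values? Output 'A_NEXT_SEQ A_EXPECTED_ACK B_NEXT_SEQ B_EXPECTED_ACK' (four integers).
After event 0: A_seq=100 A_ack=7068 B_seq=7068 B_ack=100
After event 1: A_seq=100 A_ack=7068 B_seq=7103 B_ack=100
After event 2: A_seq=100 A_ack=7068 B_seq=7207 B_ack=100
After event 3: A_seq=100 A_ack=7207 B_seq=7207 B_ack=100
After event 4: A_seq=112 A_ack=7207 B_seq=7207 B_ack=112
After event 5: A_seq=159 A_ack=7207 B_seq=7207 B_ack=159
After event 6: A_seq=296 A_ack=7207 B_seq=7207 B_ack=296

296 7207 7207 296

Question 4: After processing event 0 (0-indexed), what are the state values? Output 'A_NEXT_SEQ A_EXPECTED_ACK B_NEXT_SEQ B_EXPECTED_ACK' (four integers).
After event 0: A_seq=100 A_ack=7068 B_seq=7068 B_ack=100

100 7068 7068 100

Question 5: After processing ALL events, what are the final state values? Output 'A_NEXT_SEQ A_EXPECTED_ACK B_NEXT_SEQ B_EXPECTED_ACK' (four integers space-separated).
Answer: 296 7207 7207 296

Derivation:
After event 0: A_seq=100 A_ack=7068 B_seq=7068 B_ack=100
After event 1: A_seq=100 A_ack=7068 B_seq=7103 B_ack=100
After event 2: A_seq=100 A_ack=7068 B_seq=7207 B_ack=100
After event 3: A_seq=100 A_ack=7207 B_seq=7207 B_ack=100
After event 4: A_seq=112 A_ack=7207 B_seq=7207 B_ack=112
After event 5: A_seq=159 A_ack=7207 B_seq=7207 B_ack=159
After event 6: A_seq=296 A_ack=7207 B_seq=7207 B_ack=296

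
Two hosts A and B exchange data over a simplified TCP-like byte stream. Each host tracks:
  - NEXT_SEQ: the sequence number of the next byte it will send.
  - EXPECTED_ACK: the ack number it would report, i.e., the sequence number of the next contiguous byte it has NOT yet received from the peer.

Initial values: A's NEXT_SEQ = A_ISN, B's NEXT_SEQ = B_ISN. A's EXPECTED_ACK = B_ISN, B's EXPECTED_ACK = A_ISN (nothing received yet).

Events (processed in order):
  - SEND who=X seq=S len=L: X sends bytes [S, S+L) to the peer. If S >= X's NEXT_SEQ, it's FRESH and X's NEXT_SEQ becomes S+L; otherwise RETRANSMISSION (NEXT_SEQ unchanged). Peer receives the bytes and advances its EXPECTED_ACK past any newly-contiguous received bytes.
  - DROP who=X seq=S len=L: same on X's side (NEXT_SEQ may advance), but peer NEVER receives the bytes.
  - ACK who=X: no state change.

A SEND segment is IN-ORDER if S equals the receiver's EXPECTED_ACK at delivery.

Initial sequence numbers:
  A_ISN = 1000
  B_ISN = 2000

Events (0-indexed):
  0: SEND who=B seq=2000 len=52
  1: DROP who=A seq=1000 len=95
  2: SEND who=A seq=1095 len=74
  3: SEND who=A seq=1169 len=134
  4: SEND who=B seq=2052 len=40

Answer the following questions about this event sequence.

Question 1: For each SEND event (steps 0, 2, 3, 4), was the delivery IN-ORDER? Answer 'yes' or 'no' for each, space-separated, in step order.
Step 0: SEND seq=2000 -> in-order
Step 2: SEND seq=1095 -> out-of-order
Step 3: SEND seq=1169 -> out-of-order
Step 4: SEND seq=2052 -> in-order

Answer: yes no no yes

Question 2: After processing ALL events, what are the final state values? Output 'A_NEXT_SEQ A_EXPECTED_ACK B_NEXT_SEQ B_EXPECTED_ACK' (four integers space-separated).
Answer: 1303 2092 2092 1000

Derivation:
After event 0: A_seq=1000 A_ack=2052 B_seq=2052 B_ack=1000
After event 1: A_seq=1095 A_ack=2052 B_seq=2052 B_ack=1000
After event 2: A_seq=1169 A_ack=2052 B_seq=2052 B_ack=1000
After event 3: A_seq=1303 A_ack=2052 B_seq=2052 B_ack=1000
After event 4: A_seq=1303 A_ack=2092 B_seq=2092 B_ack=1000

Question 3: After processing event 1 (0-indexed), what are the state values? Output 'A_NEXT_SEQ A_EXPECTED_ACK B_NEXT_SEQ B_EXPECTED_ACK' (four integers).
After event 0: A_seq=1000 A_ack=2052 B_seq=2052 B_ack=1000
After event 1: A_seq=1095 A_ack=2052 B_seq=2052 B_ack=1000

1095 2052 2052 1000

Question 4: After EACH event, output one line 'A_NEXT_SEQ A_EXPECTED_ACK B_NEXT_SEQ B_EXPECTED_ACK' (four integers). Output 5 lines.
1000 2052 2052 1000
1095 2052 2052 1000
1169 2052 2052 1000
1303 2052 2052 1000
1303 2092 2092 1000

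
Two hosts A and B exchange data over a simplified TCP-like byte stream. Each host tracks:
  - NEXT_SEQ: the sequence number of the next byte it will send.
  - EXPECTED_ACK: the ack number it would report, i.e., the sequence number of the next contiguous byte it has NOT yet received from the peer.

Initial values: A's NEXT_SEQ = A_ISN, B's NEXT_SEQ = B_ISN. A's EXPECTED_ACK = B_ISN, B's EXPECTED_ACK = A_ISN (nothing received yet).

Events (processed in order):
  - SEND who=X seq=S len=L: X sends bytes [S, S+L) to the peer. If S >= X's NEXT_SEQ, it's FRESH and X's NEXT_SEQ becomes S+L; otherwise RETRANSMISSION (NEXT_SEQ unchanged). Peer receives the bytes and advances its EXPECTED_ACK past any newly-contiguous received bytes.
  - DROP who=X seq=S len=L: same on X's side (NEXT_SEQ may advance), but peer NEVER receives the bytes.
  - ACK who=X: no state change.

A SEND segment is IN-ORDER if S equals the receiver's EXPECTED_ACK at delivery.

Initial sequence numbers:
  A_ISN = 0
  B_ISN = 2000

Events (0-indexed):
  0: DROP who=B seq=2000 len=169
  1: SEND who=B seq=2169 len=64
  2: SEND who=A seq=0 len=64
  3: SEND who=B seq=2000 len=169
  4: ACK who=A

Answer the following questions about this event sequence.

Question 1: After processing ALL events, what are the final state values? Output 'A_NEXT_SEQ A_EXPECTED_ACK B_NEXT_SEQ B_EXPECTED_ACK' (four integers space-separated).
After event 0: A_seq=0 A_ack=2000 B_seq=2169 B_ack=0
After event 1: A_seq=0 A_ack=2000 B_seq=2233 B_ack=0
After event 2: A_seq=64 A_ack=2000 B_seq=2233 B_ack=64
After event 3: A_seq=64 A_ack=2233 B_seq=2233 B_ack=64
After event 4: A_seq=64 A_ack=2233 B_seq=2233 B_ack=64

Answer: 64 2233 2233 64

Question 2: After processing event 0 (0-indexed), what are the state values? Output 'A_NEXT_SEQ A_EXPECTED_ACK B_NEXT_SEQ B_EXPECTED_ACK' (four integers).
After event 0: A_seq=0 A_ack=2000 B_seq=2169 B_ack=0

0 2000 2169 0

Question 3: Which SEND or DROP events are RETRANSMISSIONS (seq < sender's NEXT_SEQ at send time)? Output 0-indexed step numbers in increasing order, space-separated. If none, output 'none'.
Step 0: DROP seq=2000 -> fresh
Step 1: SEND seq=2169 -> fresh
Step 2: SEND seq=0 -> fresh
Step 3: SEND seq=2000 -> retransmit

Answer: 3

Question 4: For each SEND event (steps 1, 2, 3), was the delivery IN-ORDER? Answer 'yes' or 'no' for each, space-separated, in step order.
Answer: no yes yes

Derivation:
Step 1: SEND seq=2169 -> out-of-order
Step 2: SEND seq=0 -> in-order
Step 3: SEND seq=2000 -> in-order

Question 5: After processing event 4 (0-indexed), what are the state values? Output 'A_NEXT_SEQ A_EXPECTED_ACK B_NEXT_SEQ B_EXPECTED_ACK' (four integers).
After event 0: A_seq=0 A_ack=2000 B_seq=2169 B_ack=0
After event 1: A_seq=0 A_ack=2000 B_seq=2233 B_ack=0
After event 2: A_seq=64 A_ack=2000 B_seq=2233 B_ack=64
After event 3: A_seq=64 A_ack=2233 B_seq=2233 B_ack=64
After event 4: A_seq=64 A_ack=2233 B_seq=2233 B_ack=64

64 2233 2233 64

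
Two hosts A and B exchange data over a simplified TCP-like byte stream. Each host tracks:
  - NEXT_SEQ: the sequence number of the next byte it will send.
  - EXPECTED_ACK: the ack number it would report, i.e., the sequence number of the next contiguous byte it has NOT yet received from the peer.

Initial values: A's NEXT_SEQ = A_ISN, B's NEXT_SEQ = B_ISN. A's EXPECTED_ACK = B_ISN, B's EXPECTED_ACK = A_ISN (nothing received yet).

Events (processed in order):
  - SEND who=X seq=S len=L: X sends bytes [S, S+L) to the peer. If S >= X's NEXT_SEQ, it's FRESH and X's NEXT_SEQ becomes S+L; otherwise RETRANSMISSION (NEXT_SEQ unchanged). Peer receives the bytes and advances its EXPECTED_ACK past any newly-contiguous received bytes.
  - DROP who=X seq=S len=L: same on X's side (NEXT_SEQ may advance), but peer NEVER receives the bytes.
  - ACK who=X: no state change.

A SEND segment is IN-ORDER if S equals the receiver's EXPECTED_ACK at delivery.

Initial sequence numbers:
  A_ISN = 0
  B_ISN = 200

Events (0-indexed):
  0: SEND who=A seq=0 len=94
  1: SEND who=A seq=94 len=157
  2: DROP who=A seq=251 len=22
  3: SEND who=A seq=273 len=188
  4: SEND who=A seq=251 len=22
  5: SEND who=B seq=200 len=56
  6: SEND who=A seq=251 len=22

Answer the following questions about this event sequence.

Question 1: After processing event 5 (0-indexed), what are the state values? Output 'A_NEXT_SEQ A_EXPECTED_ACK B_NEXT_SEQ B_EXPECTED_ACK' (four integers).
After event 0: A_seq=94 A_ack=200 B_seq=200 B_ack=94
After event 1: A_seq=251 A_ack=200 B_seq=200 B_ack=251
After event 2: A_seq=273 A_ack=200 B_seq=200 B_ack=251
After event 3: A_seq=461 A_ack=200 B_seq=200 B_ack=251
After event 4: A_seq=461 A_ack=200 B_seq=200 B_ack=461
After event 5: A_seq=461 A_ack=256 B_seq=256 B_ack=461

461 256 256 461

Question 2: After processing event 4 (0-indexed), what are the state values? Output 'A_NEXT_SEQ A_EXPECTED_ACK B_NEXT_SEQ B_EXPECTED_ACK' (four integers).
After event 0: A_seq=94 A_ack=200 B_seq=200 B_ack=94
After event 1: A_seq=251 A_ack=200 B_seq=200 B_ack=251
After event 2: A_seq=273 A_ack=200 B_seq=200 B_ack=251
After event 3: A_seq=461 A_ack=200 B_seq=200 B_ack=251
After event 4: A_seq=461 A_ack=200 B_seq=200 B_ack=461

461 200 200 461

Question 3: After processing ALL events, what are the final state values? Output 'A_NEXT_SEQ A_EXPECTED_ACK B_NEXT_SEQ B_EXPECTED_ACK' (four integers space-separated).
Answer: 461 256 256 461

Derivation:
After event 0: A_seq=94 A_ack=200 B_seq=200 B_ack=94
After event 1: A_seq=251 A_ack=200 B_seq=200 B_ack=251
After event 2: A_seq=273 A_ack=200 B_seq=200 B_ack=251
After event 3: A_seq=461 A_ack=200 B_seq=200 B_ack=251
After event 4: A_seq=461 A_ack=200 B_seq=200 B_ack=461
After event 5: A_seq=461 A_ack=256 B_seq=256 B_ack=461
After event 6: A_seq=461 A_ack=256 B_seq=256 B_ack=461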